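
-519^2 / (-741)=89787 / 247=363.51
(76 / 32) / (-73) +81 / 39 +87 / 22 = 500983 / 83512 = 6.00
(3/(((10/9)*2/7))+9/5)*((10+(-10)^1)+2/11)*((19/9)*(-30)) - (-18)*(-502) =-100821/11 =-9165.55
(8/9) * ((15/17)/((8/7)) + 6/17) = 1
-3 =-3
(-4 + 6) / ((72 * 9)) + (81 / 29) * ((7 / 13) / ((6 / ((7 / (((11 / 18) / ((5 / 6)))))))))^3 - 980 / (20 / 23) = -61833907092757 / 54951697944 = -1125.24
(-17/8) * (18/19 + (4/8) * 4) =-119/19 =-6.26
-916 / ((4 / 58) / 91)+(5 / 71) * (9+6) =-85814927 / 71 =-1208660.94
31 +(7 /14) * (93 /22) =1457 /44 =33.11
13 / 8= 1.62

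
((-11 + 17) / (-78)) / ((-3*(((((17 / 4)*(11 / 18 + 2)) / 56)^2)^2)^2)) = 23283214157138380412097134592 / 2159322881437323496876813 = 10782.65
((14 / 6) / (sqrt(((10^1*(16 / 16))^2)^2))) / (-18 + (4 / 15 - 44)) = -7 / 18520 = -0.00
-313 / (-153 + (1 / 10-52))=3130 / 2049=1.53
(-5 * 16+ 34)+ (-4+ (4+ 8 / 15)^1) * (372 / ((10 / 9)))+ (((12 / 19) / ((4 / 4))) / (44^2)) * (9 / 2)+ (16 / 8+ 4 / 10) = 62055283 / 459800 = 134.96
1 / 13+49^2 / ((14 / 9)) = 40133 / 26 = 1543.58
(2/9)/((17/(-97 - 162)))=-518/153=-3.39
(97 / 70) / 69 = 97 / 4830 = 0.02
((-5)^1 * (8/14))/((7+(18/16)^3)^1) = -10240/30191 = -0.34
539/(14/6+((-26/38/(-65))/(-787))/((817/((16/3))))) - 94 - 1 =58151022280/427581019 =136.00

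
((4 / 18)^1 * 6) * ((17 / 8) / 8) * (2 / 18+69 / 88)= 12053 / 38016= 0.32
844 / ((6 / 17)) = 7174 / 3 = 2391.33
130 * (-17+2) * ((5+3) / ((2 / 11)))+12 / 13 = -1115388 / 13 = -85799.08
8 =8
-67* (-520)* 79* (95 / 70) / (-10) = -2614742 / 7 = -373534.57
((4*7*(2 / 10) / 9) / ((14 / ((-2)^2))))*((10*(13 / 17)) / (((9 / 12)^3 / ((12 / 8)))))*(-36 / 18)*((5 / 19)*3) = -66560 / 8721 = -7.63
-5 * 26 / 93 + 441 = 40883 / 93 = 439.60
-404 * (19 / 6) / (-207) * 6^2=15352 / 69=222.49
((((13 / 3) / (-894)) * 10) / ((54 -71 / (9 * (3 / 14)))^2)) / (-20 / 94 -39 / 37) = 9155835 / 70670266112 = 0.00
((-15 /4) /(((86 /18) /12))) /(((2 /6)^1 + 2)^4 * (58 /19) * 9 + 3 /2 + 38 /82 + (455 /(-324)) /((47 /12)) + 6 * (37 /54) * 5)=-800726310 /71118319501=-0.01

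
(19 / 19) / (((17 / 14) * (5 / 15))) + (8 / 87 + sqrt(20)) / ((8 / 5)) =3739 / 1479 + 5 * sqrt(5) / 4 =5.32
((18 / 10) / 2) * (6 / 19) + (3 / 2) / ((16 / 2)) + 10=15917 / 1520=10.47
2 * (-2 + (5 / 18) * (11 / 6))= -161 / 54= -2.98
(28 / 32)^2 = 0.77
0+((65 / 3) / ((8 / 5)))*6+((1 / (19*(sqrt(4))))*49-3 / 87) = 181841 / 2204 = 82.50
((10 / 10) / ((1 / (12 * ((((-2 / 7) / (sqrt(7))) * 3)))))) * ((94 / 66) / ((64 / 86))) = -6063 * sqrt(7) / 2156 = -7.44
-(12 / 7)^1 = -12 / 7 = -1.71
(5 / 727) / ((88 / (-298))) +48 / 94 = 732697 / 1503436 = 0.49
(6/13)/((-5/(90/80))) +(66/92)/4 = 903/11960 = 0.08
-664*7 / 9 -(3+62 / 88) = -205979 / 396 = -520.15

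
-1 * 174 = -174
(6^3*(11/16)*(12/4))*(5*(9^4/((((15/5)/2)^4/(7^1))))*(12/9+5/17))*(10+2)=6709016160/17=394648009.41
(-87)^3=-658503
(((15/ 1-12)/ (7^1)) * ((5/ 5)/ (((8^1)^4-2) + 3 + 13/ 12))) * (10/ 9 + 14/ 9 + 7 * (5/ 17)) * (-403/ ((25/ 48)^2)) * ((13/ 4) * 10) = -17454168576/ 731507875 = -23.86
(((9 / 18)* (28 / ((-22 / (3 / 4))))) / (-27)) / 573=7 / 226908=0.00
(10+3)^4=28561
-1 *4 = -4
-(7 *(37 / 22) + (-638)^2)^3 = -718174196028363282083 / 10648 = -67446862887712554.67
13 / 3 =4.33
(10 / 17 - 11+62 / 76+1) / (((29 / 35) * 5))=-38871 / 18734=-2.07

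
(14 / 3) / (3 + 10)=14 / 39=0.36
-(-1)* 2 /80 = 1 /40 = 0.02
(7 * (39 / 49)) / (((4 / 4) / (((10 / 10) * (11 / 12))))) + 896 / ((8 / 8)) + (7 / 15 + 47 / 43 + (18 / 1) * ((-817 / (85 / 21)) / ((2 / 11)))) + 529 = -1139117393 / 61404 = -18551.19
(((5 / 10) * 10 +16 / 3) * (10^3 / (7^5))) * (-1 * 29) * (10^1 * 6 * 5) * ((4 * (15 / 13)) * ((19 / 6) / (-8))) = 9772.14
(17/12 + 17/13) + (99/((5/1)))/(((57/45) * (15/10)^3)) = 7.36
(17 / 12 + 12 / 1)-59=-547 / 12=-45.58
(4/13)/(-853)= -4/11089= -0.00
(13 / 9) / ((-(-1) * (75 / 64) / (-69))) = -19136 / 225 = -85.05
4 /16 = 1 /4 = 0.25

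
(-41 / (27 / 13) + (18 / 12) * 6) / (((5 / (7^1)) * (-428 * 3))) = 203 / 17334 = 0.01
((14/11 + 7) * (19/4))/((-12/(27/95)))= -819/880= -0.93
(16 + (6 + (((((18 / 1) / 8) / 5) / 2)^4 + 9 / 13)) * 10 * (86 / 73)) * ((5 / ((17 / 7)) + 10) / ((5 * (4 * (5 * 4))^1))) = 472491363559 / 165201920000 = 2.86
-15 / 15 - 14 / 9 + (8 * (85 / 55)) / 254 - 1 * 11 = -169822 / 12573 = -13.51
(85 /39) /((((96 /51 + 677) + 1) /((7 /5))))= 2023 /450762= 0.00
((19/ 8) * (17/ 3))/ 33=323/ 792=0.41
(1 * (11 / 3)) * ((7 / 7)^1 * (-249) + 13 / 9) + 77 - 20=-22969 / 27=-850.70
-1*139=-139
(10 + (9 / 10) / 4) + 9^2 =3649 / 40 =91.22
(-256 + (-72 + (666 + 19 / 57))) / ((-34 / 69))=-23345 / 34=-686.62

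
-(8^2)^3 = -262144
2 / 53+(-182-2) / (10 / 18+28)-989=-13558423 / 13621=-995.41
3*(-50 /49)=-150 /49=-3.06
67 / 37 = 1.81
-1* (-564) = 564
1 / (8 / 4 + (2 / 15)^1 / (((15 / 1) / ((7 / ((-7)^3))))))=11025 / 22048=0.50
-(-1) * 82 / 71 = 82 / 71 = 1.15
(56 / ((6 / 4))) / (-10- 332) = -56 / 513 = -0.11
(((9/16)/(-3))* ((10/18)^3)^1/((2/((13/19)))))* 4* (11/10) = -3575/73872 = -0.05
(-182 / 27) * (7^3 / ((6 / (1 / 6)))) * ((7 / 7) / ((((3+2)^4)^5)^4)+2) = -1721252563974510187717418633705316703223312894503275553395821 / 13400325923359048332916820811533398227766156196594238281250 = -128.45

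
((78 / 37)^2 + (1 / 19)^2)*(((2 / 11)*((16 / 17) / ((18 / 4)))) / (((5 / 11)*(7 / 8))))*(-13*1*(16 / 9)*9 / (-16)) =14627844608 / 2646489195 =5.53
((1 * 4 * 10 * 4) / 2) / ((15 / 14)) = 224 / 3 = 74.67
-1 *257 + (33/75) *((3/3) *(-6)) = -6491/25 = -259.64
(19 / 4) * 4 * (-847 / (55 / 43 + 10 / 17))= -1680569 / 195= -8618.30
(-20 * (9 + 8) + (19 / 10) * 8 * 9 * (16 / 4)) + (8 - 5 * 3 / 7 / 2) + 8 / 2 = 15269 / 70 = 218.13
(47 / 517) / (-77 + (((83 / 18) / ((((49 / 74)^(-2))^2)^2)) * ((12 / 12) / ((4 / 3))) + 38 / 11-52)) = -21580673764890624 / 29772568803703906031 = -0.00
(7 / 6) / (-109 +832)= 7 / 4338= 0.00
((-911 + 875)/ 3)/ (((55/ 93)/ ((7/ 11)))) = -12.91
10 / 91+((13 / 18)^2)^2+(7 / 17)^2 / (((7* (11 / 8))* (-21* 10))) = 57985113757 / 151842010320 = 0.38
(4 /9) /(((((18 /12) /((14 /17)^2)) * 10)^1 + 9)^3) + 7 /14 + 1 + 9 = 42878374624799 /4083648989382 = 10.50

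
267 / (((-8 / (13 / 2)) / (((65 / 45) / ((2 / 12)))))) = -15041 / 8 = -1880.12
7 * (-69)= -483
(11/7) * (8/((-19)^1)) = -88/133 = -0.66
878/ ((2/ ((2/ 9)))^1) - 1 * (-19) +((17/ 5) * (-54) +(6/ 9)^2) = -333/ 5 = -66.60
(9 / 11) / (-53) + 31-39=-4673 / 583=-8.02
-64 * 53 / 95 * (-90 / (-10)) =-30528 / 95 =-321.35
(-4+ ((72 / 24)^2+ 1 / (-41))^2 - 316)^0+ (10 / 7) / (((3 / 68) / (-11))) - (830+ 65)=-1250.19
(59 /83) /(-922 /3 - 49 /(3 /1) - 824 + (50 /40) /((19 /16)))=-3363 /5424631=-0.00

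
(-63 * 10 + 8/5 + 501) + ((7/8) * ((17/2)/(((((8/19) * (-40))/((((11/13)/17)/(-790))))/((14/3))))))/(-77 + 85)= -80387962879/630988800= -127.40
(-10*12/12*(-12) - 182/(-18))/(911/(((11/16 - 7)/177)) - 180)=-118271/23383188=-0.01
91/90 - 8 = -629/90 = -6.99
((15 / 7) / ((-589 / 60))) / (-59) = 900 / 243257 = 0.00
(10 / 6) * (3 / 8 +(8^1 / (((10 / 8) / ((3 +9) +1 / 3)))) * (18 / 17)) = 19029 / 136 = 139.92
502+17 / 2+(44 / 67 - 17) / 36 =410077 / 804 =510.05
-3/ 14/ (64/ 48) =-9/ 56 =-0.16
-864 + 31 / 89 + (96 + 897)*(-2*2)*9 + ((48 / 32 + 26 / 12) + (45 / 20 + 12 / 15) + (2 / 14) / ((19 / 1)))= -25997551609 / 710220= -36604.93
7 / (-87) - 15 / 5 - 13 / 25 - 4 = -16531 / 2175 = -7.60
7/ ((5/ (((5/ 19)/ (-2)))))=-7/ 38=-0.18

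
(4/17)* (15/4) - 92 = -1549/17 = -91.12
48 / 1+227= 275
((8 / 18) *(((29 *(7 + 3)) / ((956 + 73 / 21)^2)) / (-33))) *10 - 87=-87.00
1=1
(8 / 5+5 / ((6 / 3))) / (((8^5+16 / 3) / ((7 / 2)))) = 861 / 1966400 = 0.00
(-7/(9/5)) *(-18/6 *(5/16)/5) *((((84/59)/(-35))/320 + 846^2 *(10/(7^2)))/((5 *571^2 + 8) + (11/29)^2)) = 47350816230791/724770332034560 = 0.07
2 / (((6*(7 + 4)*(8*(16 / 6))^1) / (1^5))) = 1 / 704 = 0.00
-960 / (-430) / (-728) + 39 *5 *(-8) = -6104292 / 3913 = -1560.00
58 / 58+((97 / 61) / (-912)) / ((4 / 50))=108839 / 111264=0.98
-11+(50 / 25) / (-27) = -299 / 27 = -11.07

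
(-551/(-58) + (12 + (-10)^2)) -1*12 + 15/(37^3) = 11093037/101306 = 109.50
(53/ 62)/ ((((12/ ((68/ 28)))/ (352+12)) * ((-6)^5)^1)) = -11713/ 1446336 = -0.01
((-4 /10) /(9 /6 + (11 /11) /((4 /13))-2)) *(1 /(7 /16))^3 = -32768 /18865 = -1.74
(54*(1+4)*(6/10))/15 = 54/5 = 10.80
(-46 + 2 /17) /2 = -390 /17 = -22.94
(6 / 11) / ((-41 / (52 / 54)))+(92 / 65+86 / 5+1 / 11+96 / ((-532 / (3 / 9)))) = 130768931 / 7018011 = 18.63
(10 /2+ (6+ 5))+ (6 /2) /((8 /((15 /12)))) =527 /32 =16.47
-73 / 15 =-4.87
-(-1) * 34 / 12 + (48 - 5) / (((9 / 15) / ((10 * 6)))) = 25817 / 6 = 4302.83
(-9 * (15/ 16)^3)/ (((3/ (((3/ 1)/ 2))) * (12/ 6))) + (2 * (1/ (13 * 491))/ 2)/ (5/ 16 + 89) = -277059437981/ 149443493888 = -1.85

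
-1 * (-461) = 461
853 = 853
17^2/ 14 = 289/ 14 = 20.64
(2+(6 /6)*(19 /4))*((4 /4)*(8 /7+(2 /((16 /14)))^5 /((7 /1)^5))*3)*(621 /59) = 243.80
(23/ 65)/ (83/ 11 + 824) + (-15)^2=133775128/ 594555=225.00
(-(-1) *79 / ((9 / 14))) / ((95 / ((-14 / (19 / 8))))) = -123872 / 16245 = -7.63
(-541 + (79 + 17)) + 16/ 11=-4879/ 11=-443.55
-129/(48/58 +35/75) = -99.67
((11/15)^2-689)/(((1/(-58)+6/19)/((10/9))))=-341408416/133245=-2562.26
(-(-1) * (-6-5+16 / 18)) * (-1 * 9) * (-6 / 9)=-182 / 3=-60.67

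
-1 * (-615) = 615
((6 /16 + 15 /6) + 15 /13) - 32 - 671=-72693 /104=-698.97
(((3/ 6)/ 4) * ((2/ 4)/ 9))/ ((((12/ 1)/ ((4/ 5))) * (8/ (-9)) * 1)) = -1/ 1920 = -0.00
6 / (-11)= -6 / 11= -0.55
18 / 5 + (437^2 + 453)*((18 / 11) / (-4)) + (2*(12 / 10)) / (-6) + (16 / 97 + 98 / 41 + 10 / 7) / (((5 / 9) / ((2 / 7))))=-15259286909 / 194873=-78303.75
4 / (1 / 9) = 36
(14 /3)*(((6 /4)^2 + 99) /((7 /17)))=2295 /2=1147.50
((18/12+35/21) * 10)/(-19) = -5/3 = -1.67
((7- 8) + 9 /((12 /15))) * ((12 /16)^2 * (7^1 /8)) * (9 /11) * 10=116235 /2816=41.28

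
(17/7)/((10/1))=17/70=0.24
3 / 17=0.18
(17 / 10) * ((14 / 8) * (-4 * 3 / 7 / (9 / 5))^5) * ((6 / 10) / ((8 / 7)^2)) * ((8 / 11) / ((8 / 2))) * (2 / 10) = -1700 / 43659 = -0.04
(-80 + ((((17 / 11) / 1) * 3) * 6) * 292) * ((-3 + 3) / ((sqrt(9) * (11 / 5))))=0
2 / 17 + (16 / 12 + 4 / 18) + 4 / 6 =358 / 153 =2.34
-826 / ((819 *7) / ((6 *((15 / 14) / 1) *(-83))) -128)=342790 / 57579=5.95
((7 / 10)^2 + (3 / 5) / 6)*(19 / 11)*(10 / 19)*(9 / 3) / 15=59 / 550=0.11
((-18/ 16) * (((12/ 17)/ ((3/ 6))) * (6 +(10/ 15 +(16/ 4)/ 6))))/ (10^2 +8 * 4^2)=-33/ 646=-0.05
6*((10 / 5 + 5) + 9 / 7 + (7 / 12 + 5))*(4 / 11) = 2330 / 77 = 30.26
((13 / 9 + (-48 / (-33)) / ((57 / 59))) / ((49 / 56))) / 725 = 44392 / 9546075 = 0.00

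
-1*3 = -3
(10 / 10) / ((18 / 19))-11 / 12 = 5 / 36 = 0.14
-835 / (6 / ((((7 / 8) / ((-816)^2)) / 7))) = -835 / 31961088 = -0.00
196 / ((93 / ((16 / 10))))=1568 / 465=3.37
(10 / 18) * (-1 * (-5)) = 25 / 9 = 2.78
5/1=5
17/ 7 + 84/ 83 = 1999/ 581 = 3.44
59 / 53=1.11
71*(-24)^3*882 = -865686528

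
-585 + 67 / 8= -4613 / 8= -576.62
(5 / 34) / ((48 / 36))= 15 / 136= 0.11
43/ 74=0.58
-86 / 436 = -43 / 218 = -0.20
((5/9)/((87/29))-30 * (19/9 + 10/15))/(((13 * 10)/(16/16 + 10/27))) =-16613/18954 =-0.88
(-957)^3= -876467493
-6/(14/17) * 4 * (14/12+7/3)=-102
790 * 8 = 6320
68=68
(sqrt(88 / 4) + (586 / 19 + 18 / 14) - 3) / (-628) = -1937 / 41762 - sqrt(22) / 628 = -0.05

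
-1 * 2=-2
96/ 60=8/ 5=1.60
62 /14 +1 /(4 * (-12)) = 1481 /336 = 4.41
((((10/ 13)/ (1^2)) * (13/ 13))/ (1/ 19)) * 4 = 760/ 13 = 58.46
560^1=560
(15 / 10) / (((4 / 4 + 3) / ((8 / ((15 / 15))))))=3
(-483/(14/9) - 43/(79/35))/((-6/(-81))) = -1405863/316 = -4448.93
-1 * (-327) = 327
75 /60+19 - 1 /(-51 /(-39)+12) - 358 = -233775 /692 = -337.83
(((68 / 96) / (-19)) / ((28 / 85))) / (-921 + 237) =1445 / 8733312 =0.00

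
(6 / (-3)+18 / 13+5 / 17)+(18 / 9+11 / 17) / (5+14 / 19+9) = -1753 / 12376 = -0.14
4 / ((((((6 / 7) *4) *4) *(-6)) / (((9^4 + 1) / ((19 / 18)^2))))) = -206703 / 722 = -286.29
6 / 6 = 1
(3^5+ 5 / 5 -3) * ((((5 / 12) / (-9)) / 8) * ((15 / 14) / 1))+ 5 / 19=-1.23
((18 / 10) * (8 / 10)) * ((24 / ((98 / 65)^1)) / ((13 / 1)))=432 / 245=1.76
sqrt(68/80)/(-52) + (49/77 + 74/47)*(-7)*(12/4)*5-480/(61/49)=-19480755/31537-sqrt(85)/520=-617.73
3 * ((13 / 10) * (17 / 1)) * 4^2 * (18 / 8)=11934 / 5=2386.80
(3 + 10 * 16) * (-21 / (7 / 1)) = -489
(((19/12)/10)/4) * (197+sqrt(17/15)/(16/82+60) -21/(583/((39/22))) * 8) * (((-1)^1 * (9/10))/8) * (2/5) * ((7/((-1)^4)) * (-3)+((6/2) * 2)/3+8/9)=126977 * sqrt(255)/3553920000+780496649/123129600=6.34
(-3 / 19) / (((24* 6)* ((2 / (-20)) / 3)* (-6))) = -5 / 912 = -0.01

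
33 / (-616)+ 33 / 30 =293 / 280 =1.05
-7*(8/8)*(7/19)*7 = -343/19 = -18.05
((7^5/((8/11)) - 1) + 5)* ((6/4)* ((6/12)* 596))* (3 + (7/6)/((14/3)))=33578318.72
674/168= 337/84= 4.01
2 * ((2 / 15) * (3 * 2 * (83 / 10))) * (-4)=-1328 / 25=-53.12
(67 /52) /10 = 67 /520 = 0.13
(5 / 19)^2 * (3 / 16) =75 / 5776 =0.01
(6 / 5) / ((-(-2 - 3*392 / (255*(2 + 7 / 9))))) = 1275 / 3889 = 0.33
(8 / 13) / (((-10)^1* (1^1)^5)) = -4 / 65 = -0.06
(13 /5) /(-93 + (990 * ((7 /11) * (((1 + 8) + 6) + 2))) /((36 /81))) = 2 /18465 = 0.00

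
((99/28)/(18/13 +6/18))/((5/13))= 50193/9380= 5.35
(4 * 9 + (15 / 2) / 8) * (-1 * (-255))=150705 / 16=9419.06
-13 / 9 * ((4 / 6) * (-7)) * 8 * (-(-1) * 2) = 2912 / 27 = 107.85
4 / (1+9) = 2 / 5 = 0.40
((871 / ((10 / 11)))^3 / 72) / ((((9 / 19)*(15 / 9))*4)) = 16710372128879 / 4320000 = 3868141.70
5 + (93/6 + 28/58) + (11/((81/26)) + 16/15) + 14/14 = 624371/23490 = 26.58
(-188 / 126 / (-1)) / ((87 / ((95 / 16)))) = 4465 / 43848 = 0.10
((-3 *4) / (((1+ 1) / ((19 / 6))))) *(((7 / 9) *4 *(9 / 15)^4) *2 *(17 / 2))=-81396 / 625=-130.23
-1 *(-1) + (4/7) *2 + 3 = 36/7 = 5.14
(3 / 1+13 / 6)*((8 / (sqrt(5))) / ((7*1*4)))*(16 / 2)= 248*sqrt(5) / 105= 5.28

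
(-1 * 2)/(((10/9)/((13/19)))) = -117/95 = -1.23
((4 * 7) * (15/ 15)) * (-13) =-364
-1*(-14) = 14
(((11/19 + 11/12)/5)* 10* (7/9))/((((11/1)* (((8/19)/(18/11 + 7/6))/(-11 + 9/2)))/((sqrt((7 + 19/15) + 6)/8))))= -104377* sqrt(3210)/1368576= -4.32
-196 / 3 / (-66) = 98 / 99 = 0.99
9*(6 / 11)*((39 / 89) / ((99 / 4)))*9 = 8424 / 10769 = 0.78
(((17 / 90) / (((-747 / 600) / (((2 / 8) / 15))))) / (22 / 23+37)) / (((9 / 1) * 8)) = -391 / 422580888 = -0.00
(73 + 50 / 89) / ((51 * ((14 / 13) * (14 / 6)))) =85111 / 148274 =0.57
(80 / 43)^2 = 6400 / 1849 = 3.46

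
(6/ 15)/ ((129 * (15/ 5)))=0.00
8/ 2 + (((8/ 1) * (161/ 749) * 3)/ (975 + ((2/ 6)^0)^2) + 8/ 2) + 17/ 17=117555/ 13054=9.01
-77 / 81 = -0.95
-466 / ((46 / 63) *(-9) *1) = 1631 / 23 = 70.91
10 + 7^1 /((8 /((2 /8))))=327 /32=10.22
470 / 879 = 0.53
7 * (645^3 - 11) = 1878352798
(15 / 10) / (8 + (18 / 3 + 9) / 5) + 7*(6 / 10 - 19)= -128.66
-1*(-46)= 46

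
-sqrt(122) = -11.05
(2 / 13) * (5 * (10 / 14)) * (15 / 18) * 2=250 / 273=0.92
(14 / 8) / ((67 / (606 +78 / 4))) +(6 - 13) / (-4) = 9695 / 536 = 18.09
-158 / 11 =-14.36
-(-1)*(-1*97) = -97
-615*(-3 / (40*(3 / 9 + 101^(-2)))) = 11292507 / 81632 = 138.33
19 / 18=1.06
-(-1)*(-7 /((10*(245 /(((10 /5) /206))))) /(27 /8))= -4 /486675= -0.00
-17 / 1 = -17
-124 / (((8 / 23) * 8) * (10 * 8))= -713 / 1280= -0.56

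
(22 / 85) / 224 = 11 / 9520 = 0.00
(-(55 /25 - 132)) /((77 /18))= 1062 /35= 30.34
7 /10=0.70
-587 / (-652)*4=3.60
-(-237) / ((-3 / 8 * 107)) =-632 / 107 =-5.91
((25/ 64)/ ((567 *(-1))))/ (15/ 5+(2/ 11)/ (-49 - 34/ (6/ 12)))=-3575/ 15559488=-0.00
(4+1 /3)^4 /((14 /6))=28561 /189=151.12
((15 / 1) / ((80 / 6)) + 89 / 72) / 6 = 0.39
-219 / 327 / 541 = -73 / 58969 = -0.00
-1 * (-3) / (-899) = -3 / 899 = -0.00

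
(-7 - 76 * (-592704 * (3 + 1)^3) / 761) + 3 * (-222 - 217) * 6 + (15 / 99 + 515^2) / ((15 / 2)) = 3815775.32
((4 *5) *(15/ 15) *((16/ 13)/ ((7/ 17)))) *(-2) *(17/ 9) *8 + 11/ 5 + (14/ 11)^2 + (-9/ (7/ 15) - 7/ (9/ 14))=-908265056/ 495495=-1833.05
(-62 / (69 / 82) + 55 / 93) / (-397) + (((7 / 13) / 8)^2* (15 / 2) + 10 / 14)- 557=-23834298091731 / 42862228864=-556.07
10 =10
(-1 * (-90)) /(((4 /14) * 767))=315 /767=0.41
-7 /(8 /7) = -49 /8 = -6.12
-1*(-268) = 268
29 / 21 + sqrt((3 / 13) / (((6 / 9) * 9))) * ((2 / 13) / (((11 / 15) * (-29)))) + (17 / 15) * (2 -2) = 29 / 21 -15 * sqrt(26) / 53911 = 1.38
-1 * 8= -8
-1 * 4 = -4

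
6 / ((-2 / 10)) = -30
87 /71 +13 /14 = 2141 /994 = 2.15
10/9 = 1.11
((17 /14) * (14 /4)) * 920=3910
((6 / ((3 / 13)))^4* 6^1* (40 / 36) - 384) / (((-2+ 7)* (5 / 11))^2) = 1105742528 / 1875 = 589729.35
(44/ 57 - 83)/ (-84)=4687/ 4788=0.98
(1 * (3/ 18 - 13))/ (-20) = 0.64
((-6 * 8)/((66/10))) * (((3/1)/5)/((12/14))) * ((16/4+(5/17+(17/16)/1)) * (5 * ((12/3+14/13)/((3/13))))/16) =-50995/272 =-187.48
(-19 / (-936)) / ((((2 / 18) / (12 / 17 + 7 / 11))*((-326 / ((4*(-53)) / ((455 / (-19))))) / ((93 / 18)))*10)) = -148873873 / 43270827600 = -0.00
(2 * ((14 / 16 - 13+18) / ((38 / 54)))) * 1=16.70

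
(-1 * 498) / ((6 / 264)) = -21912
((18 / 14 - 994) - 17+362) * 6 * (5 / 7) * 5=-680100 / 49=-13879.59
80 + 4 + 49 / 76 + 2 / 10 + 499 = 221861 / 380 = 583.84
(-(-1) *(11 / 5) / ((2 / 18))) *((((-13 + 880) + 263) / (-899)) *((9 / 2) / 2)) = -100683 / 1798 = -56.00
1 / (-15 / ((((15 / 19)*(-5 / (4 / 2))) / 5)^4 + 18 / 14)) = -6373533 / 72979760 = -0.09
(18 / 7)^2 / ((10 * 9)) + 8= 8.07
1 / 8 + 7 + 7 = 113 / 8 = 14.12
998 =998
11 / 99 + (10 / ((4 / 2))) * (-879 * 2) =-79109 / 9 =-8789.89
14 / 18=7 / 9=0.78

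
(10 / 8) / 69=5 / 276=0.02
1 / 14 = 0.07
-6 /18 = -1 /3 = -0.33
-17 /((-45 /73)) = 1241 /45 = 27.58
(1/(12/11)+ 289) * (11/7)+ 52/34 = 93251/204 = 457.11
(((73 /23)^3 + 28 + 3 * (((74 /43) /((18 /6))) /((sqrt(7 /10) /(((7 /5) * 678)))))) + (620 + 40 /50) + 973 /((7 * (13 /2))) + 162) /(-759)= -16724 * sqrt(70) /54395 - 227807823 /200086315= -3.71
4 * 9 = 36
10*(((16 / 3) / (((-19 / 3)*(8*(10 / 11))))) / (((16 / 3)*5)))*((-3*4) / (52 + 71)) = 33 / 7790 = 0.00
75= 75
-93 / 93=-1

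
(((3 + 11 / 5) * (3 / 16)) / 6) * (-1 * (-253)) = 3289 / 80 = 41.11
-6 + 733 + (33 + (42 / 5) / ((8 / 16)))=3884 / 5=776.80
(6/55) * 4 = 24/55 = 0.44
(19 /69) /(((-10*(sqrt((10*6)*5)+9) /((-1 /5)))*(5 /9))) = 0.00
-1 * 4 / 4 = -1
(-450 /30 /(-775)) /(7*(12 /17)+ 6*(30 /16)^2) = 544 /731755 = 0.00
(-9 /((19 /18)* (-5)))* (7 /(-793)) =-0.02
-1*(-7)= 7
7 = 7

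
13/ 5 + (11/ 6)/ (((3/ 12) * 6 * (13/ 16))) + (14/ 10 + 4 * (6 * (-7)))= -19012/ 117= -162.50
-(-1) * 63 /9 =7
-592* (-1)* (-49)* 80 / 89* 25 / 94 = -29008000 / 4183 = -6934.74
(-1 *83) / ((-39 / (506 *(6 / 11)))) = 7636 / 13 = 587.38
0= 0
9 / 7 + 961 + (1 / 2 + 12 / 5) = 67563 / 70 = 965.19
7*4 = 28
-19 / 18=-1.06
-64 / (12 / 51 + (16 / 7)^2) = -13328 / 1137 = -11.72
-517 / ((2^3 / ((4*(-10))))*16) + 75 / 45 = 7835 / 48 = 163.23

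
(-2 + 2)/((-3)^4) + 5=5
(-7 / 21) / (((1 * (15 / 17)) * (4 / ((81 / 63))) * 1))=-0.12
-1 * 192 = -192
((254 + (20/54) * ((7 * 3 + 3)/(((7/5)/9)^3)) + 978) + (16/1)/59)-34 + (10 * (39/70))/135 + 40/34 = 55129003921/15481305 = 3561.00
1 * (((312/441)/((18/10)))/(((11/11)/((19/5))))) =1976/1323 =1.49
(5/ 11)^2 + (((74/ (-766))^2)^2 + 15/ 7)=42821736229157/ 18225460324687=2.35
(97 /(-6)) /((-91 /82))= 3977 /273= 14.57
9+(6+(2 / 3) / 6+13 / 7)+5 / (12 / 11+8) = 22073 / 1260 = 17.52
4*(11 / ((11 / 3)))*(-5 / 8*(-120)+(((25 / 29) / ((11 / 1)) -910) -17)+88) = -2924292 / 319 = -9167.06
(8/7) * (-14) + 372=356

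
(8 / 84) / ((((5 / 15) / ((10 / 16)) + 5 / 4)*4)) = 10 / 749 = 0.01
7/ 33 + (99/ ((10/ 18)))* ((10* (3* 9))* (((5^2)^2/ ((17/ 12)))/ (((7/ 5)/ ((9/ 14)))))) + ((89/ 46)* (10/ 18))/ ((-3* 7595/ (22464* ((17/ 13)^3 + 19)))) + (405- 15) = 4612366012378687/ 473191719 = 9747351.50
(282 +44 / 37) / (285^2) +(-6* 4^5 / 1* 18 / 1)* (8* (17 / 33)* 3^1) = -45201626611142 / 33058575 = -1367319.27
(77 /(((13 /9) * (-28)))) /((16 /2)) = -99 /416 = -0.24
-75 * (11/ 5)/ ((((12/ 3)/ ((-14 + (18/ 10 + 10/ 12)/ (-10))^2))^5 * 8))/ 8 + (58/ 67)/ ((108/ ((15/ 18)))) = -1516667402686009933272670411753679313137/ 1728526417920000000000000000000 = -877433741.81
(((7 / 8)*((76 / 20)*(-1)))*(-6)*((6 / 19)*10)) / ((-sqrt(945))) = -sqrt(105) / 5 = -2.05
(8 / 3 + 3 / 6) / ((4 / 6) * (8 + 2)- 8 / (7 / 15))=-133 / 440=-0.30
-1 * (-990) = 990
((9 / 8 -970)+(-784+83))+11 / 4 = -13337 / 8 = -1667.12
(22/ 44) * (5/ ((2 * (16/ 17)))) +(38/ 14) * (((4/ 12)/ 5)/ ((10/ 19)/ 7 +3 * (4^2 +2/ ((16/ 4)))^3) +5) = 1435687961699/ 96357696960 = 14.90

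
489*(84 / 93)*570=7804440 / 31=251756.13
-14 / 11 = -1.27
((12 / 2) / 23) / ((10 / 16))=0.42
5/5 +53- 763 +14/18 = -6374/9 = -708.22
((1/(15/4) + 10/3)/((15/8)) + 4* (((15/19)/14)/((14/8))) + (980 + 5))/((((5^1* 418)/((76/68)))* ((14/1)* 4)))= 22973563/2437358000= 0.01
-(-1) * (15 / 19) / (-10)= -3 / 38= -0.08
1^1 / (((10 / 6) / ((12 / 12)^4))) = 3 / 5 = 0.60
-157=-157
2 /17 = 0.12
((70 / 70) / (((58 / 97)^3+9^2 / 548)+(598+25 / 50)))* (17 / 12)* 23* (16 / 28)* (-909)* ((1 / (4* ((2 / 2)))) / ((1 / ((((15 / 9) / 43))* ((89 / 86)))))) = -2197323053092495 / 7753310343666538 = -0.28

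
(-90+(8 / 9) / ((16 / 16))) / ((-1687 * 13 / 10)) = 8020 / 197379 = 0.04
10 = 10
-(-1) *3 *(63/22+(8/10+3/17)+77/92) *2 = 1206963/43010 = 28.06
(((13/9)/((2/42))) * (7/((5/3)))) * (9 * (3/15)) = 5733/25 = 229.32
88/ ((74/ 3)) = 3.57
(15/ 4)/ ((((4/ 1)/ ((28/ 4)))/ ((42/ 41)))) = 2205/ 328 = 6.72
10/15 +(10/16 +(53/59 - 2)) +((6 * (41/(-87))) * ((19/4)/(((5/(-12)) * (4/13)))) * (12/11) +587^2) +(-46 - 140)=778054439191/2258520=344497.48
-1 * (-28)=28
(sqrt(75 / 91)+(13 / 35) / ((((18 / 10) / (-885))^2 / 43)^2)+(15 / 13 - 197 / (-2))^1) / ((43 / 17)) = 85 * sqrt(273) / 3913+10057744750790130899 / 633906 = 15866303128208.85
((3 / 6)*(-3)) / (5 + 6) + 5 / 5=19 / 22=0.86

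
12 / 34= 6 / 17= 0.35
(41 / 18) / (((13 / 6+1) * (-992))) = -0.00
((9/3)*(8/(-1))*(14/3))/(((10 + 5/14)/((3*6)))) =-28224/145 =-194.65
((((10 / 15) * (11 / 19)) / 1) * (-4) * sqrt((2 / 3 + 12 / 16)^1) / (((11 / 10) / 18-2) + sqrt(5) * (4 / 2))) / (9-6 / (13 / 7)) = -54912 * sqrt(255) / 9997781-798512 * sqrt(51) / 149966715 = -0.13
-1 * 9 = -9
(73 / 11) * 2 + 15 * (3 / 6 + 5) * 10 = 838.27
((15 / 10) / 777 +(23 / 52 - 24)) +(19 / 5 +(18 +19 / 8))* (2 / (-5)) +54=3497343 / 168350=20.77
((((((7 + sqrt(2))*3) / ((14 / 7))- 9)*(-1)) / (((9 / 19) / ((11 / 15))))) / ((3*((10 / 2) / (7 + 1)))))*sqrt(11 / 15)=836*sqrt(165)*(-sqrt(2)- 1) / 10125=-2.56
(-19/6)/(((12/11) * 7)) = -209/504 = -0.41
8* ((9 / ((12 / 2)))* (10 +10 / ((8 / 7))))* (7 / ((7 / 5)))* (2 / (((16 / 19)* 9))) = 296.88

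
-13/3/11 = -13/33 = -0.39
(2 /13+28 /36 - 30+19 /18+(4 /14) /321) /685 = -1636513 /40019070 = -0.04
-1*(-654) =654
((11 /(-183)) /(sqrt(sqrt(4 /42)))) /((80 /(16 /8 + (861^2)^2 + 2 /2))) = -503760422957*2^(3 /4)*21^(1 /4) /2440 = -743295560.72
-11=-11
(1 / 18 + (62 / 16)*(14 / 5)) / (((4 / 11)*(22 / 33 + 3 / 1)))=1963 / 240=8.18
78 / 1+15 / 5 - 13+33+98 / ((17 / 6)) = 135.59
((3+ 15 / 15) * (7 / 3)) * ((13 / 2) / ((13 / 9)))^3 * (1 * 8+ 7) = 25515 / 2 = 12757.50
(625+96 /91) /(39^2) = 56971 /138411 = 0.41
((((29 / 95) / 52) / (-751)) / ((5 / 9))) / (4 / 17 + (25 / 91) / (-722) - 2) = 590121 / 74029261750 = 0.00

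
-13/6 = -2.17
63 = 63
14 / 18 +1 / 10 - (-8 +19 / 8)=6.50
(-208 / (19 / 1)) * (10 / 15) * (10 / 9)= -4160 / 513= -8.11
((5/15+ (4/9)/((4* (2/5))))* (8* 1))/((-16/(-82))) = 451/18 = 25.06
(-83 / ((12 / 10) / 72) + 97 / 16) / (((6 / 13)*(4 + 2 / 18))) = -3103737 / 1184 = -2621.40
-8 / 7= -1.14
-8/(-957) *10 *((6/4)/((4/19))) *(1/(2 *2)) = 95/638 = 0.15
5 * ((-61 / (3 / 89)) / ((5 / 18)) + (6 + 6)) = -32514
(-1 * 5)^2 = 25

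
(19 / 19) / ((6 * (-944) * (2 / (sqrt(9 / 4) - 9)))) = 5 / 7552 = 0.00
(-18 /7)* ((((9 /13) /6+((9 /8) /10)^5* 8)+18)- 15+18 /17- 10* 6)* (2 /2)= 143.55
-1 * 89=-89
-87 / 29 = -3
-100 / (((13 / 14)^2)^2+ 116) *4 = -15366400 / 4484817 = -3.43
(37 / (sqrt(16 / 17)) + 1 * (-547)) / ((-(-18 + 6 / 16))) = -4376 / 141 + 74 * sqrt(17) / 141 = -28.87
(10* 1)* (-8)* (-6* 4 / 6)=320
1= 1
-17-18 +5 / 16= -555 / 16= -34.69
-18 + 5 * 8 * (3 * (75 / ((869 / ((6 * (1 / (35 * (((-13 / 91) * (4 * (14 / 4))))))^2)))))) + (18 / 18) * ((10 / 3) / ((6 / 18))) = -340108 / 42581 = -7.99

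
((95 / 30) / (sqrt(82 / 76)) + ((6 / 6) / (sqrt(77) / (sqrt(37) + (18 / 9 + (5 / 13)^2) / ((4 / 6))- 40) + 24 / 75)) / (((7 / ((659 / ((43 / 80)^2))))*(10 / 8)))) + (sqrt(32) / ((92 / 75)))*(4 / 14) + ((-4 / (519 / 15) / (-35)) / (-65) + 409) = (-33357527899013760000 + 1849*(-49724 + 1352*sqrt(37) + 4225*sqrt(77))*(414940500*sqrt(2) + 34398455*sqrt(1558) + 182156090598) + 906994162164480000*sqrt(37)) / (823488150030*(-49724 + 1352*sqrt(37) + 4225*sqrt(77))) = 8052.07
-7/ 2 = -3.50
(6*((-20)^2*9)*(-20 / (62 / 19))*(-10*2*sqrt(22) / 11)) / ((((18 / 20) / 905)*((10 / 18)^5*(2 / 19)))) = 14815951522560*sqrt(22) / 341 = 203791708264.50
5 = 5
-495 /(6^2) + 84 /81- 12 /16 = -727 /54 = -13.46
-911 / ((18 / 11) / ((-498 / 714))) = 831743 / 2142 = 388.30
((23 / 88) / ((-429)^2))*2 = 23 / 8097804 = 0.00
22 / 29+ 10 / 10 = 51 / 29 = 1.76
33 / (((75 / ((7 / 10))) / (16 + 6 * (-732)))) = -168476 / 125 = -1347.81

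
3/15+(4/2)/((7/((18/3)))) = 1.91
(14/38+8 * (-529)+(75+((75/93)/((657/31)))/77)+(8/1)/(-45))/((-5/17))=339616417729/24029775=14133.15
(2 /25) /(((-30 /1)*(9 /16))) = -0.00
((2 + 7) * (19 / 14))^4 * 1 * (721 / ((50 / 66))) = 2906267639319 / 137200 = 21182708.74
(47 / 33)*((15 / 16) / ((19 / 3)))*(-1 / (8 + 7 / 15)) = -0.02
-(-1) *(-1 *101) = -101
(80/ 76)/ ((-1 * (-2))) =10/ 19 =0.53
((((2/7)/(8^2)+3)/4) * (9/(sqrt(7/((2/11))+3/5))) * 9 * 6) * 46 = 2685.42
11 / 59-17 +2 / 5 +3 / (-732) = -1181743 / 71980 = -16.42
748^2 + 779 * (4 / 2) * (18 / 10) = 2811542 / 5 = 562308.40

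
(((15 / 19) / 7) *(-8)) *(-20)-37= -2521 / 133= -18.95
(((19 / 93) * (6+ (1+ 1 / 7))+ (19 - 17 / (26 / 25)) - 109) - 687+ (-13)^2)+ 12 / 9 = -3506805 / 5642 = -621.55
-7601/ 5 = -1520.20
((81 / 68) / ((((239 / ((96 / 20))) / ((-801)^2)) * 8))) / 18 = 106.59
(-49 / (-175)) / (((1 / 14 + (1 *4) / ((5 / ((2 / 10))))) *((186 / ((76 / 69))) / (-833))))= -3102092 / 519777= -5.97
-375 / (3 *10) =-25 / 2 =-12.50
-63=-63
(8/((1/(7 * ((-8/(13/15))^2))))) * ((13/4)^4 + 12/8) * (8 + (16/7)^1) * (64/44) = 8071591.18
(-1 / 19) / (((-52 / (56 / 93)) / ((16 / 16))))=14 / 22971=0.00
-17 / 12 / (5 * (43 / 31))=-0.20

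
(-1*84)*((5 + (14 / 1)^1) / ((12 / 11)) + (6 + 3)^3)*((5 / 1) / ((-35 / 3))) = 26871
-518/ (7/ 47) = -3478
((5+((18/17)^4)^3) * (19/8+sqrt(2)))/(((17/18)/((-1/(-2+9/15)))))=366294831081748290 * sqrt(2)/69332046230341559+3479800895276608755/277328184921366236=20.02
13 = 13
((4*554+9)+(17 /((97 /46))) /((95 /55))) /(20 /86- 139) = -58899637 /3665727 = -16.07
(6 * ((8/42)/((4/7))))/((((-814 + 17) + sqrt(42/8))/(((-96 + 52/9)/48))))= 203 * sqrt(21)/68602005 + 323582/68602005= 0.00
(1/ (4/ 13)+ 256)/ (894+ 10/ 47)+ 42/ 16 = 490033/ 168112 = 2.91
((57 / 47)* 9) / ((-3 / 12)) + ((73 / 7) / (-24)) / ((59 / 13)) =-20384027 / 465864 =-43.76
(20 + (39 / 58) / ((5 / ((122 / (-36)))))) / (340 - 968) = -0.03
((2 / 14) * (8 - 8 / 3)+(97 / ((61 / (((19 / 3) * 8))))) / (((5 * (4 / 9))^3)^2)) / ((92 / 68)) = 249290045797 / 235704000000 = 1.06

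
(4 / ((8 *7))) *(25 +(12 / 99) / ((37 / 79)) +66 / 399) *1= 4128715 / 2273502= 1.82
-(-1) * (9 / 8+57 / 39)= 269 / 104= 2.59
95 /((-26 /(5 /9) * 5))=-95 /234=-0.41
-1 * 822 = -822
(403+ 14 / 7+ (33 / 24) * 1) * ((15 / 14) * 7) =48765 / 16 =3047.81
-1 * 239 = -239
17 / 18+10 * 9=1637 / 18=90.94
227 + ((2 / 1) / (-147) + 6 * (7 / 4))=69821 / 294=237.49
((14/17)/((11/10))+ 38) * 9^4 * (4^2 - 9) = 332787042/187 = 1779609.85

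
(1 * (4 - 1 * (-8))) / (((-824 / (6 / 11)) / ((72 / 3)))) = -0.19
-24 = -24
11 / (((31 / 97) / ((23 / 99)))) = 2231 / 279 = 8.00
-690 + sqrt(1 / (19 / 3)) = -690 + sqrt(57) / 19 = -689.60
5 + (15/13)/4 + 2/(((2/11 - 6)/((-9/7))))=16687/2912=5.73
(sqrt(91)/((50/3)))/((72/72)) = 3 * sqrt(91)/50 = 0.57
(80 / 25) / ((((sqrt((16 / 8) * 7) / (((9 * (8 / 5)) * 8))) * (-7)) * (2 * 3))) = -768 * sqrt(14) / 1225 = -2.35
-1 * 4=-4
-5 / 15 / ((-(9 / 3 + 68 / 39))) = 13 / 185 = 0.07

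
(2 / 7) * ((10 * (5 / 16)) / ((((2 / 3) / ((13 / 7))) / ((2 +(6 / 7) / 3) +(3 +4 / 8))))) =78975 / 5488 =14.39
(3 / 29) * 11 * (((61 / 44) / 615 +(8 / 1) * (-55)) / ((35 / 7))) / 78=-11906339 / 9274200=-1.28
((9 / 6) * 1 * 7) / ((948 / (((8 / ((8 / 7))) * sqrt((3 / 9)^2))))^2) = 0.00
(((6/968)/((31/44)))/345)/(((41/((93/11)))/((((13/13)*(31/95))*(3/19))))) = 279/1029779575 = 0.00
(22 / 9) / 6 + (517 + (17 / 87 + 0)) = 405283 / 783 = 517.60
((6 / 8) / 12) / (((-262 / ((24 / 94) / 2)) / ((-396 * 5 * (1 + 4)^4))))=928125 / 24628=37.69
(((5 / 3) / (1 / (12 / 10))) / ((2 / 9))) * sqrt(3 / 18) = 3 * sqrt(6) / 2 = 3.67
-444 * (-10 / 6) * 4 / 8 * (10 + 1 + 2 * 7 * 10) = 55870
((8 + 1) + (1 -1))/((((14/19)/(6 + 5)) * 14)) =1881/196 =9.60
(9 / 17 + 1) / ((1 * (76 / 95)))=1.91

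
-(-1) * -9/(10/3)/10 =-27/100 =-0.27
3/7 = 0.43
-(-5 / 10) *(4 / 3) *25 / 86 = 25 / 129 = 0.19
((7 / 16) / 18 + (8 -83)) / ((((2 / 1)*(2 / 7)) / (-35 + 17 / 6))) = 29172143 / 6912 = 4220.51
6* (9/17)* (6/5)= 324/85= 3.81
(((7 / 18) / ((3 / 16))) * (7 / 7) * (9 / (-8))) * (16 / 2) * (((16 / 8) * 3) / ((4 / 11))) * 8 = -2464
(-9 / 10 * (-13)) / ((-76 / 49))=-5733 / 760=-7.54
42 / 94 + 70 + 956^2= 42958303 / 47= 914006.45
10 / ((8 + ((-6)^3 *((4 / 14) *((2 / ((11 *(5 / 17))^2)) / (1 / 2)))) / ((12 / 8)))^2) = 2241903125 / 13370703392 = 0.17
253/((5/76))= 19228/5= 3845.60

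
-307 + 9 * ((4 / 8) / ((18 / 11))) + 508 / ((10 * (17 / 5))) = -19673 / 68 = -289.31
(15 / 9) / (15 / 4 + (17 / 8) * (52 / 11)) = 220 / 1821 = 0.12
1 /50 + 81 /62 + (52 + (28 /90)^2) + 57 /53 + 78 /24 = 768537203 /13308300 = 57.75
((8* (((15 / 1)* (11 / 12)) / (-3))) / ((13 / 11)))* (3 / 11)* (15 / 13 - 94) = 785.62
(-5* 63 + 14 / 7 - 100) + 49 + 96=-268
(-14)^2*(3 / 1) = 588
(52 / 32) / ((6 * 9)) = 13 / 432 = 0.03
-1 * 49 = -49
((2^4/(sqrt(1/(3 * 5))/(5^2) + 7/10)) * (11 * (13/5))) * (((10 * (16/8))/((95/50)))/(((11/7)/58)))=88670400000/349049 - 337792000 * sqrt(15)/349049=250286.17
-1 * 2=-2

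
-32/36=-8/9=-0.89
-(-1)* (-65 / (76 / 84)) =-1365 / 19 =-71.84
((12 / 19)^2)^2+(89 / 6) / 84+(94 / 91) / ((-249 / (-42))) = 36139599919 / 70870644936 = 0.51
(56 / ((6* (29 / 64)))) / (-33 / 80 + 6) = 143360 / 38889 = 3.69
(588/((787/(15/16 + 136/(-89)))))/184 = -0.00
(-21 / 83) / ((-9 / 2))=14 / 249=0.06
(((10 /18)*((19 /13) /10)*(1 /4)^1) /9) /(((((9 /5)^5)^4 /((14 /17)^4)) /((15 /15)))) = 8701133728027343750 /1069237656776606119158902013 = 0.00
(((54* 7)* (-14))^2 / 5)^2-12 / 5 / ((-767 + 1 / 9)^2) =9340481414870265250881 / 297735025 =31371792468387.84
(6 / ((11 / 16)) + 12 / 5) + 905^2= 819036.13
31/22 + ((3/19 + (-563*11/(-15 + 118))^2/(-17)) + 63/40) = -315895829389/1507751080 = -209.51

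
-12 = -12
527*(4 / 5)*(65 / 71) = 27404 / 71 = 385.97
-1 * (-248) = 248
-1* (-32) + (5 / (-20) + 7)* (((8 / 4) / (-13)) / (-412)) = 342811 / 10712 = 32.00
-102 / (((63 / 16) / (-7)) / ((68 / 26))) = 18496 / 39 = 474.26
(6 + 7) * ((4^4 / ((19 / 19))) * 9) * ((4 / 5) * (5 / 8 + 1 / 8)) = 89856 / 5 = 17971.20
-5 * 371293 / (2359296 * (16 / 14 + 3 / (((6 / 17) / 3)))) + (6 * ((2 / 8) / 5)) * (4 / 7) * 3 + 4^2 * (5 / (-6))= -12.85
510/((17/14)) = 420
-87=-87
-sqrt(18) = -3*sqrt(2) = -4.24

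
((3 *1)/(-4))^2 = 9/16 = 0.56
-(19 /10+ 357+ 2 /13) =-46677 /130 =-359.05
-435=-435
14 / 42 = 1 / 3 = 0.33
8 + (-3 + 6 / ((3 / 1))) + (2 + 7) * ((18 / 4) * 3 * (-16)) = -1937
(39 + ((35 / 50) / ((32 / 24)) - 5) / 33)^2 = 2631792601 / 1742400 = 1510.44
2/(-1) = -2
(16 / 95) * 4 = 64 / 95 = 0.67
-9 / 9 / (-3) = 1 / 3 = 0.33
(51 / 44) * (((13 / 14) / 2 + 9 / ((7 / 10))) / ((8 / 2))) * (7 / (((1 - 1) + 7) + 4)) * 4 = 19023 / 1936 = 9.83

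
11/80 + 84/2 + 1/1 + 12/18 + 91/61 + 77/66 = 680213/14640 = 46.46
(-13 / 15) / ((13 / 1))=-1 / 15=-0.07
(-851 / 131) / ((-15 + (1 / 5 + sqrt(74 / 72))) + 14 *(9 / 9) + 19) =-13939380 / 38932021 + 127650 *sqrt(37) / 38932021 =-0.34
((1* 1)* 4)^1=4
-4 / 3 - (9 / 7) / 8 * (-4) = -29 / 42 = -0.69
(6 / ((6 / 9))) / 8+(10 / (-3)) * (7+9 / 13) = -7649 / 312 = -24.52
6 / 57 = 2 / 19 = 0.11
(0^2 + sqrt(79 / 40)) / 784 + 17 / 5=sqrt(790) / 15680 + 17 / 5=3.40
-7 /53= -0.13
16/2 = 8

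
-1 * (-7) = 7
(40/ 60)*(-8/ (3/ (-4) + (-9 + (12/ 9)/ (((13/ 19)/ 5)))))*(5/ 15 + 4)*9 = 32448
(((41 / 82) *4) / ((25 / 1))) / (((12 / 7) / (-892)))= -3122 / 75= -41.63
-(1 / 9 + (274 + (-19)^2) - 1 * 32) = -5428 / 9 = -603.11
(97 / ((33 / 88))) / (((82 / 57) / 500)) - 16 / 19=70033344 / 779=89901.60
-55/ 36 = -1.53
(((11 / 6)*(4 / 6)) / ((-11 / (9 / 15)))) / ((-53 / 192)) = 64 / 265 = 0.24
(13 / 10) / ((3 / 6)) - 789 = -3932 / 5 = -786.40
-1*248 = -248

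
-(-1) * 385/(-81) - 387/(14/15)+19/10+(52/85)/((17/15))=-341618429/819315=-416.96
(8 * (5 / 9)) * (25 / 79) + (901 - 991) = -62990 / 711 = -88.59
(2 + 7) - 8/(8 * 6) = 8.83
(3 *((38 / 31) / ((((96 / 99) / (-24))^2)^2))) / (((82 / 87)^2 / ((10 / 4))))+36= 207218330211069 / 53361664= 3883280.89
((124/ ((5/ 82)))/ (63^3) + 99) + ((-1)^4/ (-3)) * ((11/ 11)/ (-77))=99.01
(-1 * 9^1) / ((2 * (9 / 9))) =-9 / 2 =-4.50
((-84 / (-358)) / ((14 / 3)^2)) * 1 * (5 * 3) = 405 / 2506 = 0.16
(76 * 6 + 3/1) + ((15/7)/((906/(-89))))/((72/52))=17460083/38052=458.85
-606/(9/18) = -1212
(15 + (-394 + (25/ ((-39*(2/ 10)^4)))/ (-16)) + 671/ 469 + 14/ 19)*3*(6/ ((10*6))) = -1956128921/ 18534880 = -105.54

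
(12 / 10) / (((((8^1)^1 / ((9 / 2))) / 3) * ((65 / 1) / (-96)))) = -972 / 325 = -2.99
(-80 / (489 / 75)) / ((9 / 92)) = -184000 / 1467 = -125.43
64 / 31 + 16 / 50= 1848 / 775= 2.38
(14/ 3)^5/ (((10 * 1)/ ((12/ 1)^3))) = 17210368/ 45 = 382452.62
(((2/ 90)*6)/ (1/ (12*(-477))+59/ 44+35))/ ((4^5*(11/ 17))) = 8109/ 1464421120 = 0.00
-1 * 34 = -34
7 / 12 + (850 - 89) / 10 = 4601 / 60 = 76.68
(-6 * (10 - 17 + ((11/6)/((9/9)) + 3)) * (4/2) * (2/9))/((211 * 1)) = 0.03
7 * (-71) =-497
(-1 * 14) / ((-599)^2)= -14 / 358801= -0.00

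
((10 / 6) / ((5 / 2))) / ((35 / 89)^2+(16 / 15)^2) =1188150 / 2303401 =0.52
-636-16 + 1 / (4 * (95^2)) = -23537199 / 36100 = -652.00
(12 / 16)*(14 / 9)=7 / 6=1.17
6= 6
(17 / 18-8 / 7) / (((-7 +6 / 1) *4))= 0.05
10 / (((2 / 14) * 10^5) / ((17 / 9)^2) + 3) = 20230 / 8106069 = 0.00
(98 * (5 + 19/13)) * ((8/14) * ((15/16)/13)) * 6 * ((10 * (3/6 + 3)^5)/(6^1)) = 185297175/1352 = 137054.12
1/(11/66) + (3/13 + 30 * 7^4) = 936471/13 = 72036.23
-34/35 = -0.97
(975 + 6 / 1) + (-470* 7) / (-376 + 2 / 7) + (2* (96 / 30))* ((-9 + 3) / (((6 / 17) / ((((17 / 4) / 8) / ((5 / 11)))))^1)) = 5671573 / 6575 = 862.60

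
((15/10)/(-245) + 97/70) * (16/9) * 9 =22.07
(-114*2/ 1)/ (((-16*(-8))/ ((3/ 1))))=-171/ 32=-5.34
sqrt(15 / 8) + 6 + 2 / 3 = sqrt(30) / 4 + 20 / 3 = 8.04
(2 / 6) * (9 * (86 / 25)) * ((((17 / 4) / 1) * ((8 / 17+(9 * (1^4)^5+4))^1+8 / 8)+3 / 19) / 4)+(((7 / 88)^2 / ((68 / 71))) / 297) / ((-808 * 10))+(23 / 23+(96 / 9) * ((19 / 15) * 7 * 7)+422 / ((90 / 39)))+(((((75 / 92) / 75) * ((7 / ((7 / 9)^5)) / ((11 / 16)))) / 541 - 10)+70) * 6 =4895683028093309978103661 / 3586599912632718643200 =1364.99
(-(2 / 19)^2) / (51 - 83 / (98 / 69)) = 392 / 263169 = 0.00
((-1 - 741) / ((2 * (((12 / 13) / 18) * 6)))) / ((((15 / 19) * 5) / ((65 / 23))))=-1191281 / 1380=-863.25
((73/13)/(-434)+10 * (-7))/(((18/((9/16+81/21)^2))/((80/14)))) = -434.15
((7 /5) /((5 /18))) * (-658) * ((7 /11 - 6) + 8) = -8743.03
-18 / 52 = -9 / 26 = -0.35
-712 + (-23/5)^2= -17271/25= -690.84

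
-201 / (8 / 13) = -2613 / 8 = -326.62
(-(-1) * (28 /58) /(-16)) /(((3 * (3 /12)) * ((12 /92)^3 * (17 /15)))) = -425845 /26622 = -16.00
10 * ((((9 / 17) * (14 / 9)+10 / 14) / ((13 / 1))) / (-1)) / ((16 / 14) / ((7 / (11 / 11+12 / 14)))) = -44835 / 11492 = -3.90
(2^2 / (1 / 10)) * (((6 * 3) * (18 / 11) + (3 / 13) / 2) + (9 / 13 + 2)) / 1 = 184540 / 143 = 1290.49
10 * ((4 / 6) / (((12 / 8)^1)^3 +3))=1.05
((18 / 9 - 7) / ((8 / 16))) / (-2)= 5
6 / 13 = 0.46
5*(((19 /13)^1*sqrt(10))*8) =760*sqrt(10) /13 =184.87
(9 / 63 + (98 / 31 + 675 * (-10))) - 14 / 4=-2929585 / 434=-6750.20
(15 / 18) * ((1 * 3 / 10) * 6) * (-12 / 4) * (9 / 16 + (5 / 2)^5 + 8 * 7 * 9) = -173439 / 64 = -2709.98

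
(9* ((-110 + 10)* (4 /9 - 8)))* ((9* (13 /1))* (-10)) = -7956000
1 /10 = 0.10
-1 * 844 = -844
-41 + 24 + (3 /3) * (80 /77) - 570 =-45119 /77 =-585.96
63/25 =2.52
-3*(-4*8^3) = 6144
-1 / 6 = -0.17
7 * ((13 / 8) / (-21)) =-13 / 24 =-0.54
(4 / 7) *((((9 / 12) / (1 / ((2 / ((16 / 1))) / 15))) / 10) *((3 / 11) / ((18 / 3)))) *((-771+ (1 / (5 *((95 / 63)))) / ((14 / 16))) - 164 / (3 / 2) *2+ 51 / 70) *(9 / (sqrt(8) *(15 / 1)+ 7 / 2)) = 59178873 / 209238260000 - 177536619 *sqrt(2) / 73233391000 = -0.00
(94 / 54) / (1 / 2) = 94 / 27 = 3.48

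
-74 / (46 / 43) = -1591 / 23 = -69.17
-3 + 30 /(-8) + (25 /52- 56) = -1619 /26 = -62.27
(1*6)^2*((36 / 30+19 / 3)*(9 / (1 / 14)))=170856 / 5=34171.20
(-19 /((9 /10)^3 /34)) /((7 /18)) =-1292000 /567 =-2278.66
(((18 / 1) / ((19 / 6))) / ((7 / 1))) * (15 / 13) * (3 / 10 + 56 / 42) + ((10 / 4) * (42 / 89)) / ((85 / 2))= 582288 / 373711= 1.56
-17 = -17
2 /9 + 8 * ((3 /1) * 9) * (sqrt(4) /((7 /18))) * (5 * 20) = 6998414 /63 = 111085.94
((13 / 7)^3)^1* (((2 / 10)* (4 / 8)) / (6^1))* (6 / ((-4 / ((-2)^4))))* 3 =-13182 / 1715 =-7.69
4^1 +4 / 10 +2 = 6.40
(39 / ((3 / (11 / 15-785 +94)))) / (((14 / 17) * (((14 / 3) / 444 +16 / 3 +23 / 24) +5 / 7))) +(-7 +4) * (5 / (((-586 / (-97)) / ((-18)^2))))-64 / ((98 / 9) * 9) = -22148545723562 / 9392564755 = -2358.09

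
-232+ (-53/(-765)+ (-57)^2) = 2308058/765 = 3017.07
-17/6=-2.83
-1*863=-863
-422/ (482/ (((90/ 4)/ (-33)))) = 3165/ 5302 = 0.60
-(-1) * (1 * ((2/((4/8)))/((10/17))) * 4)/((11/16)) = 2176/55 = 39.56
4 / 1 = 4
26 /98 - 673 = -32964 /49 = -672.73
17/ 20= 0.85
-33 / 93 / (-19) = 11 / 589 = 0.02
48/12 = 4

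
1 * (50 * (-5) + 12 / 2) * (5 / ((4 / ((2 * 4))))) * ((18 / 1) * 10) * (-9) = 3952800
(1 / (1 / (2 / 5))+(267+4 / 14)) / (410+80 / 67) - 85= -81333527 / 964250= -84.35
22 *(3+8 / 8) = 88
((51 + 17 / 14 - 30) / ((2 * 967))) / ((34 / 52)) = 4043 / 230146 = 0.02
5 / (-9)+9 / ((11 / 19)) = 1484 / 99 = 14.99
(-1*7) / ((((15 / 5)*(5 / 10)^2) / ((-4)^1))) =112 / 3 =37.33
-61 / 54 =-1.13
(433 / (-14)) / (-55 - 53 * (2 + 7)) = 433 / 7448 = 0.06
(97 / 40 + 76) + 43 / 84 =66307 / 840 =78.94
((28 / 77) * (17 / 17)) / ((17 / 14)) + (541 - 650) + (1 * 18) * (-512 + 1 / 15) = -8717473 / 935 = -9323.50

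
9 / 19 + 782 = 14867 / 19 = 782.47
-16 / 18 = -8 / 9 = -0.89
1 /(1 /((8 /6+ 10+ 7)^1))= 55 /3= 18.33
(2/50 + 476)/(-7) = -11901/175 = -68.01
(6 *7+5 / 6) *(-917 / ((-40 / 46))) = 45169.89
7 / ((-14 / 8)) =-4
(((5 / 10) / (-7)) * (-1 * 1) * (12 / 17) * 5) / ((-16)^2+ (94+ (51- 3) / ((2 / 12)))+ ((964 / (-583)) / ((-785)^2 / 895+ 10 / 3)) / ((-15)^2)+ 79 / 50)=139242262500 / 353257706923771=0.00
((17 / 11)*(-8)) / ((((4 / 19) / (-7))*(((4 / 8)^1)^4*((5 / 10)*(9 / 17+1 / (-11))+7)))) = 911.10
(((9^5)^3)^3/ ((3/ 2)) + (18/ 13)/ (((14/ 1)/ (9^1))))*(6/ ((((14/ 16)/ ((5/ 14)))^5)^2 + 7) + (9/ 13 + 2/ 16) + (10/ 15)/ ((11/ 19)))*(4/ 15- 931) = -443416067550305900417187465295565173330342492828700678003243431237311/ 41570781326832998760520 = -10666531958207166570707860000000000000000000000.00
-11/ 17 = -0.65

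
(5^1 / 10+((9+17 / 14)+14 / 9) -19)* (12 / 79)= -1696 / 1659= -1.02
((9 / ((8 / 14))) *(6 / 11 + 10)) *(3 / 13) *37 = 202797 / 143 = 1418.16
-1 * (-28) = 28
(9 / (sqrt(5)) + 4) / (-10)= -9* sqrt(5) / 50 -2 / 5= -0.80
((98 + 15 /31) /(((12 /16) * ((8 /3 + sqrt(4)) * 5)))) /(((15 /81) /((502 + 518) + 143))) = 191734506 /5425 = 35342.77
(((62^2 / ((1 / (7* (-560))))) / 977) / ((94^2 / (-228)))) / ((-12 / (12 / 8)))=-107362920 / 2158193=-49.75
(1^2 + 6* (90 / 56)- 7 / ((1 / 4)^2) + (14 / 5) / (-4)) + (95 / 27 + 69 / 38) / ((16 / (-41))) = -66491707 / 574560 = -115.73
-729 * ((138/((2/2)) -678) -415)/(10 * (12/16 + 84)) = 92826/113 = 821.47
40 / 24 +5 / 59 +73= 13231 / 177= 74.75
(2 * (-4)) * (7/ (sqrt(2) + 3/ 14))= 2352/ 383-10976 * sqrt(2)/ 383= -34.39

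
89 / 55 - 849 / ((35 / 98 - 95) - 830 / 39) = 1245149 / 139249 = 8.94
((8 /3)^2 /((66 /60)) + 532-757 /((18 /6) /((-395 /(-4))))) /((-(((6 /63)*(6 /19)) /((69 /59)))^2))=90339582591503 /2450624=36863910.00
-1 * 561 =-561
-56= -56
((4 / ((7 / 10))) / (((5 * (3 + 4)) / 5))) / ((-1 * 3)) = -40 / 147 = -0.27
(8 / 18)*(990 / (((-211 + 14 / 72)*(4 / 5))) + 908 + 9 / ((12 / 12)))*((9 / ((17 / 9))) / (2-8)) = -2440434 / 7589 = -321.58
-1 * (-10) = 10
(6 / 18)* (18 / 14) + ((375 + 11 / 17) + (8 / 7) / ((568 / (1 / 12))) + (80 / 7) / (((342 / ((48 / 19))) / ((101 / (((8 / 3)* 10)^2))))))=68826073591 / 183005340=376.09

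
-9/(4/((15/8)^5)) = -6834375/131072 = -52.14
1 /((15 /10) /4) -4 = -4 /3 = -1.33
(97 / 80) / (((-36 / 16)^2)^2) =1552 / 32805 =0.05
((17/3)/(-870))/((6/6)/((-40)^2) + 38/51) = -46240/5294037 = -0.01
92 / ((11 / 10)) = 920 / 11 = 83.64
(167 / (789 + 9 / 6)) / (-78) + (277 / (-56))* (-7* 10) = 346.25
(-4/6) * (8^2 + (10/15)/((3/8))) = -1184/27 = -43.85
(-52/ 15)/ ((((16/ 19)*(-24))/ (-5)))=-247/ 288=-0.86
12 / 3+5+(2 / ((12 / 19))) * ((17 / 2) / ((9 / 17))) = 6463 / 108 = 59.84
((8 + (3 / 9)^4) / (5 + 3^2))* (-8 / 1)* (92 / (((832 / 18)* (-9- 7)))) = 14927 / 26208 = 0.57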